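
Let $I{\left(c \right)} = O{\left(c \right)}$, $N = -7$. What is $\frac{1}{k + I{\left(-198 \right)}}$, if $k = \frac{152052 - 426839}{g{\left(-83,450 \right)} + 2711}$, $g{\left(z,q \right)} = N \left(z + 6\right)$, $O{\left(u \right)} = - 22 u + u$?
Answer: $\frac{3250}{13238713} \approx 0.00024549$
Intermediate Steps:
$O{\left(u \right)} = - 21 u$
$I{\left(c \right)} = - 21 c$
$g{\left(z,q \right)} = -42 - 7 z$ ($g{\left(z,q \right)} = - 7 \left(z + 6\right) = - 7 \left(6 + z\right) = -42 - 7 z$)
$k = - \frac{274787}{3250}$ ($k = \frac{152052 - 426839}{\left(-42 - -581\right) + 2711} = - \frac{274787}{\left(-42 + 581\right) + 2711} = - \frac{274787}{539 + 2711} = - \frac{274787}{3250} \approx -84.55$)
$\frac{1}{k + I{\left(-198 \right)}} = \frac{1}{- \frac{274787}{3250} - -4158} = \frac{1}{- \frac{274787}{3250} + 4158} = \frac{1}{\frac{13238713}{3250}} = \frac{3250}{13238713}$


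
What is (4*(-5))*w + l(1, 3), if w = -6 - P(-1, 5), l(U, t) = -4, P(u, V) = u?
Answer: 96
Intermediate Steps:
w = -5 (w = -6 - 1*(-1) = -6 + 1 = -5)
(4*(-5))*w + l(1, 3) = (4*(-5))*(-5) - 4 = -20*(-5) - 4 = 100 - 4 = 96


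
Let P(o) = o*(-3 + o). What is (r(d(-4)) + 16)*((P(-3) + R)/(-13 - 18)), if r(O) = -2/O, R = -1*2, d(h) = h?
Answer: -264/31 ≈ -8.5161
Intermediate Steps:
R = -2
(r(d(-4)) + 16)*((P(-3) + R)/(-13 - 18)) = (-2/(-4) + 16)*((-3*(-3 - 3) - 2)/(-13 - 18)) = (-2*(-¼) + 16)*((-3*(-6) - 2)/(-31)) = (½ + 16)*((18 - 2)*(-1/31)) = 33*(16*(-1/31))/2 = (33/2)*(-16/31) = -264/31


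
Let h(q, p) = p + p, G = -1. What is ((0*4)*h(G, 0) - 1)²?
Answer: 1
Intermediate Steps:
h(q, p) = 2*p
((0*4)*h(G, 0) - 1)² = ((0*4)*(2*0) - 1)² = (0*0 - 1)² = (0 - 1)² = (-1)² = 1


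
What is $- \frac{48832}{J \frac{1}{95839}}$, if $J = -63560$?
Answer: $\frac{83571608}{1135} \approx 73631.0$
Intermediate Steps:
$- \frac{48832}{J \frac{1}{95839}} = - \frac{48832}{\left(-63560\right) \frac{1}{95839}} = - \frac{48832}{- \frac{63560}{95839}} = \left(-48832\right) \left(- \frac{95839}{63560}\right) = \frac{83571608}{1135}$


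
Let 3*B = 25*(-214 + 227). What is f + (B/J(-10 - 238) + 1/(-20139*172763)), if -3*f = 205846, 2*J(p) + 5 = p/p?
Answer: -477840019714325/6958548114 ≈ -68670.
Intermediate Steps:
J(p) = -2 (J(p) = -5/2 + (p/p)/2 = -5/2 + (½)*1 = -5/2 + ½ = -2)
f = -205846/3 (f = -⅓*205846 = -205846/3 ≈ -68615.)
B = 325/3 (B = (25*(-214 + 227))/3 = (25*13)/3 = (⅓)*325 = 325/3 ≈ 108.33)
f + (B/J(-10 - 238) + 1/(-20139*172763)) = -205846/3 + ((325/3)/(-2) + 1/(-20139*172763)) = -205846/3 + ((325/3)*(-½) - 1/20139*1/172763) = -205846/3 + (-325/6 - 1/3479274057) = -205846/3 - 125640452059/2319516038 = -477840019714325/6958548114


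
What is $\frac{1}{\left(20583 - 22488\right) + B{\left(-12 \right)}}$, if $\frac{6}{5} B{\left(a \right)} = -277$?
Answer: $- \frac{6}{12815} \approx -0.0004682$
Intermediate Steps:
$B{\left(a \right)} = - \frac{1385}{6}$ ($B{\left(a \right)} = \frac{5}{6} \left(-277\right) = - \frac{1385}{6}$)
$\frac{1}{\left(20583 - 22488\right) + B{\left(-12 \right)}} = \frac{1}{\left(20583 - 22488\right) - \frac{1385}{6}} = \frac{1}{-1905 - \frac{1385}{6}} = \frac{1}{- \frac{12815}{6}} = - \frac{6}{12815}$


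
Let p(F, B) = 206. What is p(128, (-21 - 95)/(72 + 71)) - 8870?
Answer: -8664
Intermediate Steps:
p(128, (-21 - 95)/(72 + 71)) - 8870 = 206 - 8870 = -8664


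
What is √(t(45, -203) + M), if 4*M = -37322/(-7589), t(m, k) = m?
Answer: √10649962438/15178 ≈ 6.7992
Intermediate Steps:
M = 18661/15178 (M = (-37322/(-7589))/4 = (-37322*(-1/7589))/4 = (¼)*(37322/7589) = 18661/15178 ≈ 1.2295)
√(t(45, -203) + M) = √(45 + 18661/15178) = √(701671/15178) = √10649962438/15178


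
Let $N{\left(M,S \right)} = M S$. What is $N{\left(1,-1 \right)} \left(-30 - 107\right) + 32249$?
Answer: $32386$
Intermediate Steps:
$N{\left(1,-1 \right)} \left(-30 - 107\right) + 32249 = 1 \left(-1\right) \left(-30 - 107\right) + 32249 = \left(-1\right) \left(-137\right) + 32249 = 137 + 32249 = 32386$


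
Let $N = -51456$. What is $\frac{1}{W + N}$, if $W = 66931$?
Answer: $\frac{1}{15475} \approx 6.462 \cdot 10^{-5}$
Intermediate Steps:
$\frac{1}{W + N} = \frac{1}{66931 - 51456} = \frac{1}{15475}$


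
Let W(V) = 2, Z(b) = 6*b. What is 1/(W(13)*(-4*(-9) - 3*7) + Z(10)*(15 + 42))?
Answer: 1/3450 ≈ 0.00028986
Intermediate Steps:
1/(W(13)*(-4*(-9) - 3*7) + Z(10)*(15 + 42)) = 1/(2*(-4*(-9) - 3*7) + (6*10)*(15 + 42)) = 1/(2*(36 - 21) + 60*57) = 1/(2*15 + 3420) = 1/(30 + 3420) = 1/3450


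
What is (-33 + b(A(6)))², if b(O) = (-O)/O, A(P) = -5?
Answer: 1156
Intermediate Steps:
b(O) = -1
(-33 + b(A(6)))² = (-33 - 1)² = (-34)² = 1156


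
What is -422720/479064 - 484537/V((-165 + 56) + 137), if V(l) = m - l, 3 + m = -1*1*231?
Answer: 29001685091/15689346 ≈ 1848.5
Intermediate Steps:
m = -234 (m = -3 - 1*1*231 = -3 - 1*231 = -3 - 231 = -234)
V(l) = -234 - l
-422720/479064 - 484537/V((-165 + 56) + 137) = -422720/479064 - 484537/(-234 - ((-165 + 56) + 137)) = -422720*1/479064 - 484537/(-234 - (-109 + 137)) = -52840/59883 - 484537/(-234 - 1*28) = -52840/59883 - 484537/(-234 - 28) = -52840/59883 - 484537/(-262) = -52840/59883 - 484537*(-1/262) = -52840/59883 + 484537/262 = 29001685091/15689346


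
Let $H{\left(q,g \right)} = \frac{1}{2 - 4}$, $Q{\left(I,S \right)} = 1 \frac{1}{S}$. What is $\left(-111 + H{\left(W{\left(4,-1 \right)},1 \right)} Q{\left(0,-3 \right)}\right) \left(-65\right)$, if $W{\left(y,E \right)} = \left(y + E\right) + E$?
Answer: $\frac{43225}{6} \approx 7204.2$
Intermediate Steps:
$Q{\left(I,S \right)} = \frac{1}{S}$
$W{\left(y,E \right)} = y + 2 E$ ($W{\left(y,E \right)} = \left(E + y\right) + E = y + 2 E$)
$H{\left(q,g \right)} = - \frac{1}{2}$ ($H{\left(q,g \right)} = \frac{1}{-2} = - \frac{1}{2}$)
$\left(-111 + H{\left(W{\left(4,-1 \right)},1 \right)} Q{\left(0,-3 \right)}\right) \left(-65\right) = \left(-111 - \frac{1}{2 \left(-3\right)}\right) \left(-65\right) = \left(-111 - - \frac{1}{6}\right) \left(-65\right) = \left(-111 + \frac{1}{6}\right) \left(-65\right) = \left(- \frac{665}{6}\right) \left(-65\right) = \frac{43225}{6}$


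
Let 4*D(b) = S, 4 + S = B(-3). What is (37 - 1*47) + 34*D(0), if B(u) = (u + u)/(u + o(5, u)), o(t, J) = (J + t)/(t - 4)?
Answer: 7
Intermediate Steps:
o(t, J) = (J + t)/(-4 + t)
B(u) = 2*u/(5 + 2*u) (B(u) = (u + u)/(u + (u + 5)/(-4 + 5)) = (2*u)/(u + (5 + u)/1) = (2*u)/(u + 1*(5 + u)) = (2*u)/(u + (5 + u)) = (2*u)/(5 + 2*u) = 2*u/(5 + 2*u))
S = 2 (S = -4 + 2*(-3)/(5 + 2*(-3)) = -4 + 2*(-3)/(5 - 6) = -4 + 2*(-3)/(-1) = -4 + 2*(-3)*(-1) = -4 + 6 = 2)
D(b) = ½ (D(b) = (¼)*2 = ½)
(37 - 1*47) + 34*D(0) = (37 - 1*47) + 34*(½) = (37 - 47) + 17 = -10 + 17 = 7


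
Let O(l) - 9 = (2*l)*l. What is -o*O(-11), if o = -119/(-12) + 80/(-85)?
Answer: -459581/204 ≈ -2252.8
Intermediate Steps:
O(l) = 9 + 2*l**2 (O(l) = 9 + (2*l)*l = 9 + 2*l**2)
o = 1831/204 (o = -119*(-1/12) + 80*(-1/85) = 119/12 - 16/17 = 1831/204 ≈ 8.9755)
-o*O(-11) = -1831*(9 + 2*(-11)**2)/204 = -1831*(9 + 2*121)/204 = -1831*(9 + 242)/204 = -1831*251/204 = -1*459581/204 = -459581/204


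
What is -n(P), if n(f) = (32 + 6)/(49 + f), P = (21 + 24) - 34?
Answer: -19/30 ≈ -0.63333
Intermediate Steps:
P = 11 (P = 45 - 34 = 11)
n(f) = 38/(49 + f)
-n(P) = -38/(49 + 11) = -38/60 = -1*19/30 = -19/30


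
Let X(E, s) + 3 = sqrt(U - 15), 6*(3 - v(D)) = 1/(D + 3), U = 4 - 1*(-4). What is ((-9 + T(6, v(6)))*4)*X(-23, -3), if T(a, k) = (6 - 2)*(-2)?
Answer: 204 - 68*I*sqrt(7) ≈ 204.0 - 179.91*I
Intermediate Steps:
U = 8 (U = 4 + 4 = 8)
v(D) = 3 - 1/(6*(3 + D)) (v(D) = 3 - 1/(6*(D + 3)) = 3 - 1/(6*(3 + D)))
T(a, k) = -8 (T(a, k) = 4*(-2) = -8)
X(E, s) = -3 + I*sqrt(7) (X(E, s) = -3 + sqrt(8 - 15) = -3 + sqrt(-7) = -3 + I*sqrt(7))
((-9 + T(6, v(6)))*4)*X(-23, -3) = ((-9 - 8)*4)*(-3 + I*sqrt(7)) = (-17*4)*(-3 + I*sqrt(7)) = -68*(-3 + I*sqrt(7)) = 204 - 68*I*sqrt(7)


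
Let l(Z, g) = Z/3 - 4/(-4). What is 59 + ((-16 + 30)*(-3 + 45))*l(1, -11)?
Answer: 843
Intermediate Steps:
l(Z, g) = 1 + Z/3 (l(Z, g) = Z*(⅓) - 4*(-¼) = Z/3 + 1 = 1 + Z/3)
59 + ((-16 + 30)*(-3 + 45))*l(1, -11) = 59 + ((-16 + 30)*(-3 + 45))*(1 + (⅓)*1) = 59 + (14*42)*(1 + ⅓) = 59 + 588*(4/3) = 59 + 784 = 843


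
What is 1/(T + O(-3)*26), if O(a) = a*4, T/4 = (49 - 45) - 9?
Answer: -1/332 ≈ -0.0030120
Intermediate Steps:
T = -20 (T = 4*((49 - 45) - 9) = 4*(4 - 9) = 4*(-5) = -20)
O(a) = 4*a
1/(T + O(-3)*26) = 1/(-20 + (4*(-3))*26) = 1/(-20 - 12*26) = 1/(-20 - 312) = 1/(-332) = -1/332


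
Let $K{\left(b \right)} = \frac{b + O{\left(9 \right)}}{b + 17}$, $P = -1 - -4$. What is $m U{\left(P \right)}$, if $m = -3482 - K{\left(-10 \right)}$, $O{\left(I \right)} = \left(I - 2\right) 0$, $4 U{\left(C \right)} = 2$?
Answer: $- \frac{12182}{7} \approx -1740.3$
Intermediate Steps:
$P = 3$ ($P = -1 + 4 = 3$)
$U{\left(C \right)} = \frac{1}{2}$ ($U{\left(C \right)} = \frac{1}{4} \cdot 2 = \frac{1}{2}$)
$O{\left(I \right)} = 0$ ($O{\left(I \right)} = \left(-2 + I\right) 0 = 0$)
$K{\left(b \right)} = \frac{b}{17 + b}$ ($K{\left(b \right)} = \frac{b + 0}{b + 17} = \frac{b}{17 + b}$)
$m = - \frac{24364}{7}$ ($m = -3482 - - \frac{10}{17 - 10} = -3482 - - \frac{10}{7} = -3482 + \frac{10}{7} = - \frac{24364}{7} \approx -3480.6$)
$m U{\left(P \right)} = \left(- \frac{24364}{7}\right) \frac{1}{2} = - \frac{12182}{7}$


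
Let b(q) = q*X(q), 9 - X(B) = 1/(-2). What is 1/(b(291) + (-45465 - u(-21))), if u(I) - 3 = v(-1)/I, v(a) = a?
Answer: -42/1793549 ≈ -2.3417e-5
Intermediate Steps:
X(B) = 19/2 (X(B) = 9 - 1/(-2) = 9 - 1*(-½) = 9 + ½ = 19/2)
u(I) = 3 - 1/I
b(q) = 19*q/2 (b(q) = q*(19/2) = 19*q/2)
1/(b(291) + (-45465 - u(-21))) = 1/((19/2)*291 + (-45465 - (3 - 1/(-21)))) = 1/(5529/2 + (-45465 - (3 - 1*(-1/21)))) = 1/(5529/2 + (-45465 - (3 + 1/21))) = 1/(5529/2 + (-45465 - 1*64/21)) = 1/(5529/2 + (-45465 - 64/21)) = 1/(5529/2 - 954829/21) = 1/(-1793549/42) = -42/1793549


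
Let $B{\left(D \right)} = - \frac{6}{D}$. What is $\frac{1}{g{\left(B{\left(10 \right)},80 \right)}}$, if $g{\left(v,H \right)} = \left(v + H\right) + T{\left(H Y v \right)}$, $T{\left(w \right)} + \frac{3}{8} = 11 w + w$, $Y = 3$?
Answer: $- \frac{40}{65959} \approx -0.00060644$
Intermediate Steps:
$T{\left(w \right)} = - \frac{3}{8} + 12 w$ ($T{\left(w \right)} = - \frac{3}{8} + \left(11 w + w\right) = - \frac{3}{8} + 12 w$)
$g{\left(v,H \right)} = - \frac{3}{8} + H + v + 36 H v$ ($g{\left(v,H \right)} = \left(v + H\right) + \left(- \frac{3}{8} + 12 H 3 v\right) = \left(H + v\right) + \left(- \frac{3}{8} + 12 \cdot 3 H v\right) = \left(H + v\right) + \left(- \frac{3}{8} + 36 H v\right) = - \frac{3}{8} + H + v + 36 H v$)
$\frac{1}{g{\left(B{\left(10 \right)},80 \right)}} = \frac{1}{- \frac{3}{8} + 80 - \frac{6}{10} + 36 \cdot 80 \left(- \frac{6}{10}\right)} = \frac{1}{- \frac{3}{8} + 80 - \frac{3}{5} + 36 \cdot 80 \left(\left(-6\right) \frac{1}{10}\right)} = \frac{1}{- \frac{3}{8} + 80 - \frac{3}{5} + 36 \cdot 80 \left(- \frac{3}{5}\right)} = \frac{1}{- \frac{3}{8} + 80 - \frac{3}{5} - 1728} = \frac{1}{- \frac{65959}{40}} = - \frac{40}{65959}$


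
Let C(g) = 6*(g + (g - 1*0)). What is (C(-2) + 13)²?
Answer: 121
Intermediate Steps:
C(g) = 12*g (C(g) = 6*(g + (g + 0)) = 6*(g + g) = 6*(2*g) = 12*g)
(C(-2) + 13)² = (12*(-2) + 13)² = (-24 + 13)² = (-11)² = 121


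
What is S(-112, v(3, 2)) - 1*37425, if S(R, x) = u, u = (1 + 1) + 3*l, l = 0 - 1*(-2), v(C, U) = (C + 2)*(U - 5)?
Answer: -37417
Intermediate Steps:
v(C, U) = (-5 + U)*(2 + C) (v(C, U) = (2 + C)*(-5 + U) = (-5 + U)*(2 + C))
l = 2 (l = 0 + 2 = 2)
u = 8 (u = (1 + 1) + 3*2 = 2 + 6 = 8)
S(R, x) = 8
S(-112, v(3, 2)) - 1*37425 = 8 - 1*37425 = 8 - 37425 = -37417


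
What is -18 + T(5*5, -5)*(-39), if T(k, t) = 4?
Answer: -174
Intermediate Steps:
-18 + T(5*5, -5)*(-39) = -18 + 4*(-39) = -18 - 156 = -174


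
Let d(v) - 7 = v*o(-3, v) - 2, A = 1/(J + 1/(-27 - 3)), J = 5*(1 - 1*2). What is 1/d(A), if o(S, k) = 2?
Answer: 151/695 ≈ 0.21727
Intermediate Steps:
J = -5 (J = 5*(1 - 2) = 5*(-1) = -5)
A = -30/151 (A = 1/(-5 + 1/(-27 - 3)) = 1/(-5 + 1/(-30)) = 1/(-5 - 1/30) = 1/(-151/30) = -30/151 ≈ -0.19868)
d(v) = 5 + 2*v (d(v) = 7 + (v*2 - 2) = 7 + (2*v - 2) = 7 + (-2 + 2*v) = 5 + 2*v)
1/d(A) = 1/(5 + 2*(-30/151)) = 1/(5 - 60/151) = 1/(695/151) = 151/695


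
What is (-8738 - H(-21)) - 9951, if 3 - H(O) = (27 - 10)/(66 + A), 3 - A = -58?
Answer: -2373867/127 ≈ -18692.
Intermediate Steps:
A = 61 (A = 3 - 1*(-58) = 3 + 58 = 61)
H(O) = 364/127 (H(O) = 3 - (27 - 10)/(66 + 61) = 3 - 17/127 = 364/127)
(-8738 - H(-21)) - 9951 = (-8738 - 1*364/127) - 9951 = (-8738 - 364/127) - 9951 = -1110090/127 - 9951 = -2373867/127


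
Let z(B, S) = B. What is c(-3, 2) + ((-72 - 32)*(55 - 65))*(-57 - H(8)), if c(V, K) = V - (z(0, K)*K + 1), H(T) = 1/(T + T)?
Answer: -59349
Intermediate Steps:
H(T) = 1/(2*T)
c(V, K) = -1 + V (c(V, K) = V - (0*K + 1) = V - (0 + 1) = V - 1*1 = V - 1 = -1 + V)
c(-3, 2) + ((-72 - 32)*(55 - 65))*(-57 - H(8)) = (-1 - 3) + ((-72 - 32)*(55 - 65))*(-57 - 1/(2*8)) = -4 + (-104*(-10))*(-57 - 1/(2*8)) = -4 + 1040*(-57 - 1*1/16) = -4 + 1040*(-57 - 1/16) = -4 + 1040*(-913/16) = -4 - 59345 = -59349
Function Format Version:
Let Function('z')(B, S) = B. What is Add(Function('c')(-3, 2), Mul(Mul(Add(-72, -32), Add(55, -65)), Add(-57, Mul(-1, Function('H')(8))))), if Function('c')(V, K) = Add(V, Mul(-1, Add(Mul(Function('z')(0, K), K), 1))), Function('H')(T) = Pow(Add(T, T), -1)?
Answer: -59349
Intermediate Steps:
Function('H')(T) = Mul(Rational(1, 2), Pow(T, -1)) (Function('H')(T) = Pow(Mul(2, T), -1) = Mul(Rational(1, 2), Pow(T, -1)))
Function('c')(V, K) = Add(-1, V) (Function('c')(V, K) = Add(V, Mul(-1, Add(Mul(0, K), 1))) = Add(V, Mul(-1, Add(0, 1))) = Add(V, Mul(-1, 1)) = Add(V, -1) = Add(-1, V))
Add(Function('c')(-3, 2), Mul(Mul(Add(-72, -32), Add(55, -65)), Add(-57, Mul(-1, Function('H')(8))))) = Add(Add(-1, -3), Mul(Mul(Add(-72, -32), Add(55, -65)), Add(-57, Mul(-1, Mul(Rational(1, 2), Pow(8, -1)))))) = Add(-4, Mul(Mul(-104, -10), Add(-57, Mul(-1, Mul(Rational(1, 2), Rational(1, 8)))))) = Add(-4, Mul(1040, Add(-57, Mul(-1, Rational(1, 16))))) = Add(-4, Mul(1040, Add(-57, Rational(-1, 16)))) = Add(-4, Mul(1040, Rational(-913, 16))) = Add(-4, -59345) = -59349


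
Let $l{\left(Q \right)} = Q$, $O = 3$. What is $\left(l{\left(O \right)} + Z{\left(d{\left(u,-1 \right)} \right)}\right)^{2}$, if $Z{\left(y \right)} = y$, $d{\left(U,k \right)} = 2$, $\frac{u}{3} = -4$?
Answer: $25$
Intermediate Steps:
$u = -12$ ($u = 3 \left(-4\right) = -12$)
$\left(l{\left(O \right)} + Z{\left(d{\left(u,-1 \right)} \right)}\right)^{2} = \left(3 + 2\right)^{2} = 5^{2} = 25$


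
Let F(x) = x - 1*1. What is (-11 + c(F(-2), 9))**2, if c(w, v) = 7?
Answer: 16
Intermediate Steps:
F(x) = -1 + x (F(x) = x - 1 = -1 + x)
(-11 + c(F(-2), 9))**2 = (-11 + 7)**2 = (-4)**2 = 16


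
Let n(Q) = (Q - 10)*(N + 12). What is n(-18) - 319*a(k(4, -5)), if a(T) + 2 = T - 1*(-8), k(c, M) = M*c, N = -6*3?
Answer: 4634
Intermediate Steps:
N = -18
n(Q) = 60 - 6*Q (n(Q) = (Q - 10)*(-18 + 12) = (-10 + Q)*(-6) = 60 - 6*Q)
a(T) = 6 + T (a(T) = -2 + (T - 1*(-8)) = -2 + (T + 8) = -2 + (8 + T) = 6 + T)
n(-18) - 319*a(k(4, -5)) = (60 - 6*(-18)) - 319*(6 - 5*4) = (60 + 108) - 319*(6 - 20) = 168 - 319*(-14) = 168 + 4466 = 4634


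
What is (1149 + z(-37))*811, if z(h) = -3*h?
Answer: 1021860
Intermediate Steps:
(1149 + z(-37))*811 = (1149 - 3*(-37))*811 = (1149 + 111)*811 = 1260*811 = 1021860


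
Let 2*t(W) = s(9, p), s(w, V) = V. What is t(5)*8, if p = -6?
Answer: -24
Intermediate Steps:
t(W) = -3 (t(W) = (1/2)*(-6) = -3)
t(5)*8 = -3*8 = -24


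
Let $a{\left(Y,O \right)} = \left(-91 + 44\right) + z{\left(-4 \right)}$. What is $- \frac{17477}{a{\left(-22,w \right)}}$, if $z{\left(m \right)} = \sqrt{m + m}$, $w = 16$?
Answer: $\frac{821419}{2217} + \frac{34954 i \sqrt{2}}{2217} \approx 370.51 + 22.297 i$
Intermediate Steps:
$z{\left(m \right)} = \sqrt{2} \sqrt{m}$ ($z{\left(m \right)} = \sqrt{2 m} = \sqrt{2} \sqrt{m}$)
$a{\left(Y,O \right)} = -47 + 2 i \sqrt{2}$ ($a{\left(Y,O \right)} = \left(-91 + 44\right) + \sqrt{2} \sqrt{-4} = -47 + \sqrt{2} \cdot 2 i = -47 + 2 i \sqrt{2}$)
$- \frac{17477}{a{\left(-22,w \right)}} = - \frac{17477}{-47 + 2 i \sqrt{2}}$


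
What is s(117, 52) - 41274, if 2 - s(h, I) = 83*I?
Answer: -45588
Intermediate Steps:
s(h, I) = 2 - 83*I
s(117, 52) - 41274 = (2 - 83*52) - 41274 = (2 - 4316) - 41274 = -4314 - 41274 = -45588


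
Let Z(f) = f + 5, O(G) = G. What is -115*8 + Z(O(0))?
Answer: -915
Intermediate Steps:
Z(f) = 5 + f
-115*8 + Z(O(0)) = -115*8 + (5 + 0) = -920 + 5 = -915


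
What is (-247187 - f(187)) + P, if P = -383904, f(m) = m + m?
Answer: -631465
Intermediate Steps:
f(m) = 2*m
(-247187 - f(187)) + P = (-247187 - 2*187) - 383904 = (-247187 - 1*374) - 383904 = (-247187 - 374) - 383904 = -247561 - 383904 = -631465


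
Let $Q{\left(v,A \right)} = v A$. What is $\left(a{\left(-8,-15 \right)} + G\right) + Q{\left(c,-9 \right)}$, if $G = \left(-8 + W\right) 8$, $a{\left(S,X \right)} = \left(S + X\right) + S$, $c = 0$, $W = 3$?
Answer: $-71$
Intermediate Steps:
$a{\left(S,X \right)} = X + 2 S$
$G = -40$ ($G = \left(-8 + 3\right) 8 = \left(-5\right) 8 = -40$)
$Q{\left(v,A \right)} = A v$
$\left(a{\left(-8,-15 \right)} + G\right) + Q{\left(c,-9 \right)} = \left(\left(-15 + 2 \left(-8\right)\right) - 40\right) - 0 = \left(\left(-15 - 16\right) - 40\right) + 0 = \left(-31 - 40\right) + 0 = -71 + 0 = -71$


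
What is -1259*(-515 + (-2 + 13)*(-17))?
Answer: 883818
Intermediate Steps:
-1259*(-515 + (-2 + 13)*(-17)) = -1259*(-515 + 11*(-17)) = -1259*(-515 - 187) = -1259*(-702) = 883818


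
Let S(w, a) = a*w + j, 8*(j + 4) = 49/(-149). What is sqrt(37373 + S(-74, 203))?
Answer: 5*sqrt(317519894)/596 ≈ 149.49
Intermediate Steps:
j = -4817/1192 (j = -4 + (49/(-149))/8 = -4 + (49*(-1/149))/8 = -4 + (1/8)*(-49/149) = -4 - 49/1192 = -4817/1192 ≈ -4.0411)
S(w, a) = -4817/1192 + a*w (S(w, a) = a*w - 4817/1192 = -4817/1192 + a*w)
sqrt(37373 + S(-74, 203)) = sqrt(37373 + (-4817/1192 + 203*(-74))) = sqrt(37373 + (-4817/1192 - 15022)) = sqrt(37373 - 17911041/1192) = sqrt(26637575/1192) = 5*sqrt(317519894)/596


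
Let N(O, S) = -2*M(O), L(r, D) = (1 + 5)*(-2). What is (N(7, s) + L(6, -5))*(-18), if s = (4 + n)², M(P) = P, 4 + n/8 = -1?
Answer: 468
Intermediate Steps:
n = -40 (n = -32 + 8*(-1) = -32 - 8 = -40)
L(r, D) = -12 (L(r, D) = 6*(-2) = -12)
s = 1296 (s = (4 - 40)² = (-36)² = 1296)
N(O, S) = -2*O
(N(7, s) + L(6, -5))*(-18) = (-2*7 - 12)*(-18) = (-14 - 12)*(-18) = -26*(-18) = 468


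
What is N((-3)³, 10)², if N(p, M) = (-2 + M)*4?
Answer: 1024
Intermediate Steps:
N(p, M) = -8 + 4*M
N((-3)³, 10)² = (-8 + 4*10)² = (-8 + 40)² = 32² = 1024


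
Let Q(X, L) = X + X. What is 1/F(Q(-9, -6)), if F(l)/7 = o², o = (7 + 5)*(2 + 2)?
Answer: 1/16128 ≈ 6.2004e-5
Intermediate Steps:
Q(X, L) = 2*X
o = 48 (o = 12*4 = 48)
F(l) = 16128 (F(l) = 7*48² = 7*2304 = 16128)
1/F(Q(-9, -6)) = 1/16128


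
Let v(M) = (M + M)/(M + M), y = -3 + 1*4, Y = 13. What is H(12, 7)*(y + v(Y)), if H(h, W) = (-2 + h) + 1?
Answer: 22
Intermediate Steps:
H(h, W) = -1 + h
y = 1 (y = -3 + 4 = 1)
v(M) = 1 (v(M) = (2*M)/((2*M)) = (2*M)*(1/(2*M)) = 1)
H(12, 7)*(y + v(Y)) = (-1 + 12)*(1 + 1) = 11*2 = 22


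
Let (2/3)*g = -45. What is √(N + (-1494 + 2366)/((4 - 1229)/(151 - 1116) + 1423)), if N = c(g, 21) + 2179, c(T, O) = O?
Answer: √10392558217554/68721 ≈ 46.911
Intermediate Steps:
g = -135/2 (g = (3/2)*(-45) = -135/2 ≈ -67.500)
N = 2200 (N = 21 + 2179 = 2200)
√(N + (-1494 + 2366)/((4 - 1229)/(151 - 1116) + 1423)) = √(2200 + (-1494 + 2366)/((4 - 1229)/(151 - 1116) + 1423)) = √(2200 + 872/(-1225/(-965) + 1423)) = √(2200 + 872/(-1225*(-1/965) + 1423)) = √(2200 + 872/(245/193 + 1423)) = √(2200 + 872/(274884/193)) = √(2200 + 872*(193/274884)) = √(2200 + 42074/68721) = √(151228274/68721) = √10392558217554/68721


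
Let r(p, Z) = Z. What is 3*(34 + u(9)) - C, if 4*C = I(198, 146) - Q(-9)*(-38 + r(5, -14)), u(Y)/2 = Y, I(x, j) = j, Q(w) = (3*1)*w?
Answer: 941/2 ≈ 470.50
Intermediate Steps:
Q(w) = 3*w
u(Y) = 2*Y
C = -629/2 (C = (146 - 3*(-9)*(-38 - 14))/4 = (146 - (-27)*(-52))/4 = (146 - 1*1404)/4 = (146 - 1404)/4 = (¼)*(-1258) = -629/2 ≈ -314.50)
3*(34 + u(9)) - C = 3*(34 + 2*9) - 1*(-629/2) = 3*(34 + 18) + 629/2 = 3*52 + 629/2 = 156 + 629/2 = 941/2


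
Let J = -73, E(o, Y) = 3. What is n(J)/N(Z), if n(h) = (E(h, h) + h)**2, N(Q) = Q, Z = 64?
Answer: 1225/16 ≈ 76.563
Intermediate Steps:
n(h) = (3 + h)**2
n(J)/N(Z) = (3 - 73)**2/64 = (-70)**2*(1/64) = 4900*(1/64) = 1225/16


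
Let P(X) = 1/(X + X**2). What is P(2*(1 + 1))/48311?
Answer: 1/966220 ≈ 1.0350e-6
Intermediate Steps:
P(2*(1 + 1))/48311 = (1/(((2*(1 + 1)))*(1 + 2*(1 + 1))))/48311 = (1/(((2*2))*(1 + 2*2)))*(1/48311) = (1/(4*(1 + 4)))*(1/48311) = ((1/4)/5)*(1/48311) = ((1/4)*(1/5))*(1/48311) = (1/20)*(1/48311) = 1/966220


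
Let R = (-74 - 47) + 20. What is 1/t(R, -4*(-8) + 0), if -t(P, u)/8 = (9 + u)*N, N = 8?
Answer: -1/2624 ≈ -0.00038110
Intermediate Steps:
R = -101 (R = -121 + 20 = -101)
t(P, u) = -576 - 64*u (t(P, u) = -8*(9 + u)*8 = -8*(72 + 8*u) = -576 - 64*u)
1/t(R, -4*(-8) + 0) = 1/(-576 - 64*(-4*(-8) + 0)) = 1/(-576 - 64*(32 + 0)) = 1/(-576 - 64*32) = 1/(-576 - 2048) = 1/(-2624) = -1/2624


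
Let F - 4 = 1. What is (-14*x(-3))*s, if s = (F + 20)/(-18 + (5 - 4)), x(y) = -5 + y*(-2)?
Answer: 350/17 ≈ 20.588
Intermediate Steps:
F = 5 (F = 4 + 1 = 5)
x(y) = -5 - 2*y
s = -25/17 (s = (5 + 20)/(-18 + (5 - 4)) = 25/(-18 + 1) = 25/(-17) = 25*(-1/17) = -25/17 ≈ -1.4706)
(-14*x(-3))*s = -14*(-5 - 2*(-3))*(-25/17) = -14*(-5 + 6)*(-25/17) = -14*1*(-25/17) = -14*(-25/17) = 350/17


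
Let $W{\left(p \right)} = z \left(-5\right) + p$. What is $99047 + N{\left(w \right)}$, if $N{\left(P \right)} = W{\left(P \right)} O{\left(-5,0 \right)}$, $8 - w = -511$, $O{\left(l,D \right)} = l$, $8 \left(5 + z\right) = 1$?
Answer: $\frac{770641}{8} \approx 96330.0$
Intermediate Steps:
$z = - \frac{39}{8}$ ($z = -5 + \frac{1}{8} \cdot 1 = -5 + \frac{1}{8} = - \frac{39}{8} \approx -4.875$)
$w = 519$ ($w = 8 - -511 = 8 + 511 = 519$)
$W{\left(p \right)} = \frac{195}{8} + p$ ($W{\left(p \right)} = \left(- \frac{39}{8}\right) \left(-5\right) + p = \frac{195}{8} + p$)
$N{\left(P \right)} = - \frac{975}{8} - 5 P$ ($N{\left(P \right)} = \left(\frac{195}{8} + P\right) \left(-5\right) = - \frac{975}{8} - 5 P$)
$99047 + N{\left(w \right)} = 99047 - \frac{21735}{8} = \frac{770641}{8}$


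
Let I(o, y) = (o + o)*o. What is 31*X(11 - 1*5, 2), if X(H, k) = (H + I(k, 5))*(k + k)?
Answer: 1736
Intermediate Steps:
I(o, y) = 2*o² (I(o, y) = (2*o)*o = 2*o²)
X(H, k) = 2*k*(H + 2*k²) (X(H, k) = (H + 2*k²)*(k + k) = (H + 2*k²)*(2*k) = 2*k*(H + 2*k²))
31*X(11 - 1*5, 2) = 31*(2*2*((11 - 1*5) + 2*2²)) = 31*(2*2*((11 - 5) + 2*4)) = 31*(2*2*(6 + 8)) = 31*(2*2*14) = 31*56 = 1736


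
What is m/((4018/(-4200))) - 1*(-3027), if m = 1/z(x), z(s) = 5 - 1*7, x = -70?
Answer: 868899/287 ≈ 3027.5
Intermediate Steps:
z(s) = -2 (z(s) = 5 - 7 = -2)
m = -1/2 (m = 1/(-2) = -1/2 ≈ -0.50000)
m/((4018/(-4200))) - 1*(-3027) = -1/(2*(4018/(-4200))) - 1*(-3027) = -1/(2*(4018*(-1/4200))) + 3027 = -1/(2*(-287/300)) + 3027 = -1/2*(-300/287) + 3027 = 150/287 + 3027 = 868899/287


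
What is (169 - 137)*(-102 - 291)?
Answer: -12576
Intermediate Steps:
(169 - 137)*(-102 - 291) = 32*(-393) = -12576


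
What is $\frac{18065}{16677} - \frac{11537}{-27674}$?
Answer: $\frac{692333359}{461519298} \approx 1.5001$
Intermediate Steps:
$\frac{18065}{16677} - \frac{11537}{-27674} = 18065 \cdot \frac{1}{16677} - - \frac{11537}{27674} = \frac{18065}{16677} + \frac{11537}{27674} = \frac{692333359}{461519298}$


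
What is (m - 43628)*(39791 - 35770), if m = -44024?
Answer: -352448692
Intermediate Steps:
(m - 43628)*(39791 - 35770) = (-44024 - 43628)*(39791 - 35770) = -87652*4021 = -352448692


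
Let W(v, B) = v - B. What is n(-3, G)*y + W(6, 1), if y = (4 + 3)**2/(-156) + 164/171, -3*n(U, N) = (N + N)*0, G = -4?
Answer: 5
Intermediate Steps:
n(U, N) = 0 (n(U, N) = -(N + N)*0/3 = -2*N*0/3 = -1/3*0 = 0)
y = 5735/8892 (y = 7**2*(-1/156) + 164*(1/171) = 49*(-1/156) + 164/171 = -49/156 + 164/171 = 5735/8892 ≈ 0.64496)
n(-3, G)*y + W(6, 1) = 0*(5735/8892) + (6 - 1*1) = 0 + (6 - 1) = 0 + 5 = 5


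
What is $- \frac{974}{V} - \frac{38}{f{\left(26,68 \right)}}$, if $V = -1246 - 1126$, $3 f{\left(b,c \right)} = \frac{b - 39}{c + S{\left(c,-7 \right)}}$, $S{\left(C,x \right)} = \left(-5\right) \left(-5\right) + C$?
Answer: $\frac{21774175}{15418} \approx 1412.3$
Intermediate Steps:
$S{\left(C,x \right)} = 25 + C$
$f{\left(b,c \right)} = \frac{-39 + b}{3 \left(25 + 2 c\right)}$ ($f{\left(b,c \right)} = \frac{\left(b - 39\right) \frac{1}{c + \left(25 + c\right)}}{3} = \frac{\left(-39 + b\right) \frac{1}{25 + 2 c}}{3} = \frac{\frac{1}{25 + 2 c} \left(-39 + b\right)}{3} = \frac{-39 + b}{3 \left(25 + 2 c\right)}$)
$V = -2372$ ($V = -1246 - 1126 = -2372$)
$- \frac{974}{V} - \frac{38}{f{\left(26,68 \right)}} = - \frac{974}{-2372} - \frac{38}{\frac{1}{3} \frac{1}{25 + 2 \cdot 68} \left(-39 + 26\right)} = \left(-974\right) \left(- \frac{1}{2372}\right) - \frac{38}{\frac{1}{3} \frac{1}{25 + 136} \left(-13\right)} = \frac{487}{1186} - \frac{38}{\frac{1}{3} \cdot \frac{1}{161} \left(-13\right)} = \frac{487}{1186} - \frac{38}{- \frac{13}{483}} = \frac{487}{1186} - - \frac{18354}{13} = \frac{487}{1186} + \frac{18354}{13} = \frac{21774175}{15418}$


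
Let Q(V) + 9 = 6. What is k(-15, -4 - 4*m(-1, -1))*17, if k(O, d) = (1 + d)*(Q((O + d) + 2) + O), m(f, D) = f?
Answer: -306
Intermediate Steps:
Q(V) = -3 (Q(V) = -9 + 6 = -3)
k(O, d) = (1 + d)*(-3 + O)
k(-15, -4 - 4*m(-1, -1))*17 = (-3 - 15 - 3*(-4 - 4*(-1)) - 15*(-4 - 4*(-1)))*17 = (-3 - 15 - 3*(-4 + 4) - 15*(-4 + 4))*17 = (-3 - 15 - 3*0 - 15*0)*17 = (-3 - 15 + 0 + 0)*17 = -18*17 = -306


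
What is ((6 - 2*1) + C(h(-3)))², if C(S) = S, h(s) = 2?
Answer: 36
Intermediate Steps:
((6 - 2*1) + C(h(-3)))² = ((6 - 2*1) + 2)² = ((6 - 2) + 2)² = (4 + 2)² = 6² = 36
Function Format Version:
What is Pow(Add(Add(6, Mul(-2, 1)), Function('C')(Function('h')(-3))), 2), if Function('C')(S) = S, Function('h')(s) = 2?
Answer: 36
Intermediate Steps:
Pow(Add(Add(6, Mul(-2, 1)), Function('C')(Function('h')(-3))), 2) = Pow(Add(Add(6, Mul(-2, 1)), 2), 2) = Pow(Add(Add(6, -2), 2), 2) = Pow(Add(4, 2), 2) = Pow(6, 2) = 36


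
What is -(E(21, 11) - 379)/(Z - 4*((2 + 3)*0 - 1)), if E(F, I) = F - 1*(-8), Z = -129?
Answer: -14/5 ≈ -2.8000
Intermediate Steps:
E(F, I) = 8 + F (E(F, I) = F + 8 = 8 + F)
-(E(21, 11) - 379)/(Z - 4*((2 + 3)*0 - 1)) = -((8 + 21) - 379)/(-129 - 4*((2 + 3)*0 - 1)) = -(29 - 379)/(-129 - 4*(5*0 - 1)) = -(-350)/(-129 - 4*(0 - 1)) = -(-350)/(-129 - 4*(-1)) = -(-350)/(-129 + 4) = -(-350)/(-125) = -(-1)*(-350)/125 = -1*14/5 = -14/5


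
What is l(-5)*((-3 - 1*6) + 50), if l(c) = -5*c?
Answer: 1025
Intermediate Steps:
l(-5)*((-3 - 1*6) + 50) = (-5*(-5))*((-3 - 1*6) + 50) = 25*((-3 - 6) + 50) = 25*(-9 + 50) = 25*41 = 1025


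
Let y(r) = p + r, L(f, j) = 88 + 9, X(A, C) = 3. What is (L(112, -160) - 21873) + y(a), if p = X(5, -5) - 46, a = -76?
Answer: -21895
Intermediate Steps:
p = -43 (p = 3 - 46 = -43)
L(f, j) = 97
y(r) = -43 + r
(L(112, -160) - 21873) + y(a) = (97 - 21873) + (-43 - 76) = -21776 - 119 = -21895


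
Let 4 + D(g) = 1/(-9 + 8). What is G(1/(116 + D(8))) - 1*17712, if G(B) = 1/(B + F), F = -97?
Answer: -190687503/10766 ≈ -17712.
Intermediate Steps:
D(g) = -5 (D(g) = -4 + 1/(-9 + 8) = -4 + 1/(-1) = -4 - 1 = -5)
G(B) = 1/(-97 + B) (G(B) = 1/(B - 97) = 1/(-97 + B))
G(1/(116 + D(8))) - 1*17712 = 1/(-97 + 1/(116 - 5)) - 1*17712 = 1/(-97 + 1/111) - 17712 = 1/(-10766/111) - 17712 = -111/10766 - 17712 = -190687503/10766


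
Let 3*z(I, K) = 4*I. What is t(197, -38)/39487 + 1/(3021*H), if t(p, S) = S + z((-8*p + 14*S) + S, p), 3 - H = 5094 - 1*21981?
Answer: -147937545053/2014811934030 ≈ -0.073425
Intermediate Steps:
z(I, K) = 4*I/3 (z(I, K) = (4*I)/3 = 4*I/3)
H = 16890 (H = 3 - (5094 - 1*21981) = 3 - (5094 - 21981) = 3 - 1*(-16887) = 3 + 16887 = 16890)
t(p, S) = 21*S - 32*p/3 (t(p, S) = S + 4*((-8*p + 14*S) + S)/3 = S + 4*(-8*p + 15*S)/3 = S + (20*S - 32*p/3) = 21*S - 32*p/3)
t(197, -38)/39487 + 1/(3021*H) = (21*(-38) - 32/3*197)/39487 + 1/(3021*16890) = (-798 - 6304/3)*(1/39487) + (1/3021)*(1/16890) = -8698/3*1/39487 + 1/51024690 = -8698/118461 + 1/51024690 = -147937545053/2014811934030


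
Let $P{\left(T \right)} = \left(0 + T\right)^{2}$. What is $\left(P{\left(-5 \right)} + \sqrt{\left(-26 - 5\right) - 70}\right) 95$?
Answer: $2375 + 95 i \sqrt{101} \approx 2375.0 + 954.74 i$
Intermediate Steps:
$P{\left(T \right)} = T^{2}$
$\left(P{\left(-5 \right)} + \sqrt{\left(-26 - 5\right) - 70}\right) 95 = \left(\left(-5\right)^{2} + \sqrt{\left(-26 - 5\right) - 70}\right) 95 = \left(25 + \sqrt{-31 - 70}\right) 95 = \left(25 + \sqrt{-101}\right) 95 = \left(25 + i \sqrt{101}\right) 95 = 2375 + 95 i \sqrt{101}$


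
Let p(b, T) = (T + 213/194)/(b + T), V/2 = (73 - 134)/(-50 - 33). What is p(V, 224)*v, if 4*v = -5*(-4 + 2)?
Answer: 18122635/7261032 ≈ 2.4959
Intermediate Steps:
V = 122/83 (V = 2*((73 - 134)/(-50 - 33)) = 2*(-61/(-83)) = 2*(-61*(-1/83)) = 2*(61/83) = 122/83 ≈ 1.4699)
p(b, T) = (213/194 + T)/(T + b) (p(b, T) = (T + 213*(1/194))/(T + b) = (T + 213/194)/(T + b) = (213/194 + T)/(T + b))
v = 5/2 (v = (-5*(-4 + 2))/4 = (-5*(-2))/4 = (¼)*10 = 5/2 ≈ 2.5000)
p(V, 224)*v = ((213/194 + 224)/(224 + 122/83))*(5/2) = ((43669/194)/(18714/83))*(5/2) = ((83/18714)*(43669/194))*(5/2) = (3624527/3630516)*(5/2) = 18122635/7261032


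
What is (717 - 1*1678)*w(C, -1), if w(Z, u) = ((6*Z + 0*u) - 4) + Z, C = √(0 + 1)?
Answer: -2883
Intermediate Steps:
C = 1 (C = √1 = 1)
w(Z, u) = -4 + 7*Z (w(Z, u) = ((6*Z + 0) - 4) + Z = (6*Z - 4) + Z = (-4 + 6*Z) + Z = -4 + 7*Z)
(717 - 1*1678)*w(C, -1) = (717 - 1*1678)*(-4 + 7*1) = (717 - 1678)*(-4 + 7) = -961*3 = -2883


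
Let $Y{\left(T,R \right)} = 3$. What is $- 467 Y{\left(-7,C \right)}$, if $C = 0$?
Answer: $-1401$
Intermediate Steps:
$- 467 Y{\left(-7,C \right)} = \left(-467\right) 3 = -1401$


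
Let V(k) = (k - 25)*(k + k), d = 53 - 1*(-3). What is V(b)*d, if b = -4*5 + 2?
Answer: 86688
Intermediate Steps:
d = 56 (d = 53 + 3 = 56)
b = -18 (b = -20 + 2 = -18)
V(k) = 2*k*(-25 + k) (V(k) = (-25 + k)*(2*k) = 2*k*(-25 + k))
V(b)*d = (2*(-18)*(-25 - 18))*56 = (2*(-18)*(-43))*56 = 1548*56 = 86688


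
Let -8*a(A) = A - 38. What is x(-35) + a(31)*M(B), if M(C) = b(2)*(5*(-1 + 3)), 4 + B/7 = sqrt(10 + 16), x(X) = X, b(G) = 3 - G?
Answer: -105/4 ≈ -26.250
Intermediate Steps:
B = -28 + 7*sqrt(26) (B = -28 + 7*sqrt(10 + 16) = -28 + 7*sqrt(26) ≈ 7.6931)
a(A) = 19/4 - A/8 (a(A) = -(A - 38)/8 = -(-38 + A)/8 = 19/4 - A/8)
M(C) = 10 (M(C) = (3 - 1*2)*(5*(-1 + 3)) = (3 - 2)*(5*2) = 1*10 = 10)
x(-35) + a(31)*M(B) = -35 + (19/4 - 1/8*31)*10 = -35 + (19/4 - 31/8)*10 = -35 + (7/8)*10 = -35 + 35/4 = -105/4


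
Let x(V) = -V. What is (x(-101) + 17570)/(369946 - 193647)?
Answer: 17671/176299 ≈ 0.10023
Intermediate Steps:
(x(-101) + 17570)/(369946 - 193647) = (-1*(-101) + 17570)/(369946 - 193647) = (101 + 17570)/176299 = 17671*(1/176299) = 17671/176299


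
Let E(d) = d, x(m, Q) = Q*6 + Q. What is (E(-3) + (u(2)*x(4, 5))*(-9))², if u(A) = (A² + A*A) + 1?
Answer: 8054244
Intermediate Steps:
x(m, Q) = 7*Q (x(m, Q) = 6*Q + Q = 7*Q)
u(A) = 1 + 2*A² (u(A) = (A² + A²) + 1 = 2*A² + 1 = 1 + 2*A²)
(E(-3) + (u(2)*x(4, 5))*(-9))² = (-3 + ((1 + 2*2²)*(7*5))*(-9))² = (-3 + ((1 + 2*4)*35)*(-9))² = (-3 + ((1 + 8)*35)*(-9))² = (-3 + (9*35)*(-9))² = (-3 + 315*(-9))² = (-3 - 2835)² = (-2838)² = 8054244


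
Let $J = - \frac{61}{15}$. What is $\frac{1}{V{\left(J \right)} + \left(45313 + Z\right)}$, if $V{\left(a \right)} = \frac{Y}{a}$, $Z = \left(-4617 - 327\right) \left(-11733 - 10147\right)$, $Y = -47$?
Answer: $\frac{61}{6601422718} \approx 9.2404 \cdot 10^{-9}$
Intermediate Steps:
$Z = 108174720$ ($Z = \left(-4944\right) \left(-21880\right) = 108174720$)
$J = - \frac{61}{15}$ ($J = \left(-61\right) \frac{1}{15} = - \frac{61}{15} \approx -4.0667$)
$V{\left(a \right)} = - \frac{47}{a}$
$\frac{1}{V{\left(J \right)} + \left(45313 + Z\right)} = \frac{1}{- \frac{47}{- \frac{61}{15}} + \left(45313 + 108174720\right)} = \frac{1}{\left(-47\right) \left(- \frac{15}{61}\right) + 108220033} = \frac{1}{\frac{705}{61} + 108220033} = \frac{1}{\frac{6601422718}{61}} = \frac{61}{6601422718}$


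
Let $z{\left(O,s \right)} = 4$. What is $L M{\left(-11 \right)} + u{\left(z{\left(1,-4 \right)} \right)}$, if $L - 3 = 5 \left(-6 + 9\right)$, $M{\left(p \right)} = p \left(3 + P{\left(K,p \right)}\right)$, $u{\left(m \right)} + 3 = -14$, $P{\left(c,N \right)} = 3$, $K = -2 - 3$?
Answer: $-1205$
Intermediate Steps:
$K = -5$ ($K = -2 - 3 = -5$)
$u{\left(m \right)} = -17$ ($u{\left(m \right)} = -3 - 14 = -17$)
$M{\left(p \right)} = 6 p$ ($M{\left(p \right)} = p \left(3 + 3\right) = p 6 = 6 p$)
$L = 18$ ($L = 3 + 5 \left(-6 + 9\right) = 3 + 5 \cdot 3 = 3 + 15 = 18$)
$L M{\left(-11 \right)} + u{\left(z{\left(1,-4 \right)} \right)} = 18 \cdot 6 \left(-11\right) - 17 = 18 \left(-66\right) - 17 = -1188 - 17 = -1205$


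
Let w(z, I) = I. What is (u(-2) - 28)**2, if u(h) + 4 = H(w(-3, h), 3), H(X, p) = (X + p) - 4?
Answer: 1225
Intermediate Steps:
H(X, p) = -4 + X + p
u(h) = -5 + h (u(h) = -4 + (-4 + h + 3) = -4 + (-1 + h) = -5 + h)
(u(-2) - 28)**2 = ((-5 - 2) - 28)**2 = (-7 - 28)**2 = (-35)**2 = 1225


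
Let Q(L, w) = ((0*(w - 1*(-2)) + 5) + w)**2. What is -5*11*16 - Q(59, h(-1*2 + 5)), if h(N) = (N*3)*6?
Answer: -4361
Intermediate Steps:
h(N) = 18*N (h(N) = (3*N)*6 = 18*N)
Q(L, w) = (5 + w)**2 (Q(L, w) = ((0*(w + 2) + 5) + w)**2 = ((0*(2 + w) + 5) + w)**2 = ((0 + 5) + w)**2 = (5 + w)**2)
-5*11*16 - Q(59, h(-1*2 + 5)) = -5*11*16 - (5 + 18*(-1*2 + 5))**2 = -55*16 - (5 + 18*(-2 + 5))**2 = -880 - (5 + 18*3)**2 = -880 - (5 + 54)**2 = -880 - 1*59**2 = -880 - 1*3481 = -880 - 3481 = -4361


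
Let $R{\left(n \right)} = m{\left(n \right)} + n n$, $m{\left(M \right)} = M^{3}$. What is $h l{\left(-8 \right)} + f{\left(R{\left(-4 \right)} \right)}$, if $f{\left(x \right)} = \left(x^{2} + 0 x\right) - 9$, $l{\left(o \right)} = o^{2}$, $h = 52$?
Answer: $5623$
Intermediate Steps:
$R{\left(n \right)} = n^{2} + n^{3}$ ($R{\left(n \right)} = n^{3} + n n = n^{3} + n^{2} = n^{2} + n^{3}$)
$f{\left(x \right)} = -9 + x^{2}$ ($f{\left(x \right)} = \left(x^{2} + 0\right) - 9 = x^{2} - 9 = -9 + x^{2}$)
$h l{\left(-8 \right)} + f{\left(R{\left(-4 \right)} \right)} = 52 \left(-8\right)^{2} - \left(9 - \left(\left(-4\right)^{2} \left(1 - 4\right)\right)^{2}\right) = 52 \cdot 64 - \left(9 - \left(16 \left(-3\right)\right)^{2}\right) = 3328 - \left(9 - \left(-48\right)^{2}\right) = 3328 + \left(-9 + 2304\right) = 3328 + 2295 = 5623$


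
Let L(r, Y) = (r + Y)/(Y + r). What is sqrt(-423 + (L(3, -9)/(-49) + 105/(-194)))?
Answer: I*sqrt(781117138)/1358 ≈ 20.581*I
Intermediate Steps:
L(r, Y) = 1 (L(r, Y) = (Y + r)/(Y + r) = 1)
sqrt(-423 + (L(3, -9)/(-49) + 105/(-194))) = sqrt(-423 + (1/(-49) + 105/(-194))) = sqrt(-423 + (1*(-1/49) + 105*(-1/194))) = sqrt(-423 + (-1/49 - 105/194)) = sqrt(-423 - 5339/9506) = sqrt(-4026377/9506) = I*sqrt(781117138)/1358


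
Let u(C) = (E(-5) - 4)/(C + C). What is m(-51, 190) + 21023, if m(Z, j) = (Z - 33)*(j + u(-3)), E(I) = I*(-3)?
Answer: 5217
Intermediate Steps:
E(I) = -3*I
u(C) = 11/(2*C) (u(C) = (-3*(-5) - 4)/(C + C) = (15 - 4)/((2*C)) = 11*(1/(2*C)) = 11/(2*C))
m(Z, j) = (-33 + Z)*(-11/6 + j) (m(Z, j) = (Z - 33)*(j + (11/2)/(-3)) = (-33 + Z)*(j + (11/2)*(-⅓)) = (-33 + Z)*(j - 11/6) = (-33 + Z)*(-11/6 + j))
m(-51, 190) + 21023 = (121/2 - 33*190 - 11/6*(-51) - 51*190) + 21023 = (121/2 - 6270 + 187/2 - 9690) + 21023 = -15806 + 21023 = 5217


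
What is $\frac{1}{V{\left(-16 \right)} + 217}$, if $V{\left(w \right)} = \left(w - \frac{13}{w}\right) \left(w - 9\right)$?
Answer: $\frac{16}{9547} \approx 0.0016759$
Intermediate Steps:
$V{\left(w \right)} = \left(-9 + w\right) \left(w - \frac{13}{w}\right)$ ($V{\left(w \right)} = \left(w - \frac{13}{w}\right) \left(-9 + w\right) = \left(-9 + w\right) \left(w - \frac{13}{w}\right)$)
$\frac{1}{V{\left(-16 \right)} + 217} = \frac{1}{\left(-13 + \left(-16\right)^{2} - -144 + \frac{117}{-16}\right) + 217} = \frac{1}{\left(-13 + 256 + 144 + 117 \left(- \frac{1}{16}\right)\right) + 217} = \frac{1}{\left(-13 + 256 + 144 - \frac{117}{16}\right) + 217} = \frac{1}{\frac{6075}{16} + 217} = \frac{1}{\frac{9547}{16}} = \frac{16}{9547}$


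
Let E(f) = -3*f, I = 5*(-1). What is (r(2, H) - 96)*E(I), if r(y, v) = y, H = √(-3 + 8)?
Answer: -1410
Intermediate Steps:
H = √5 ≈ 2.2361
I = -5
(r(2, H) - 96)*E(I) = (2 - 96)*(-3*(-5)) = -94*15 = -1410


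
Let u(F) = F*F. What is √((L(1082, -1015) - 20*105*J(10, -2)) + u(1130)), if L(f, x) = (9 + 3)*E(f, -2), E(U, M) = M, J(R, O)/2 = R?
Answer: 2*√308719 ≈ 1111.3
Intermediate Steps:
J(R, O) = 2*R
u(F) = F²
L(f, x) = -24 (L(f, x) = (9 + 3)*(-2) = 12*(-2) = -24)
√((L(1082, -1015) - 20*105*J(10, -2)) + u(1130)) = √((-24 - 20*105*2*10) + 1130²) = √((-24 - 2100*20) + 1276900) = √((-24 - 1*42000) + 1276900) = √((-24 - 42000) + 1276900) = √(-42024 + 1276900) = √1234876 = 2*√308719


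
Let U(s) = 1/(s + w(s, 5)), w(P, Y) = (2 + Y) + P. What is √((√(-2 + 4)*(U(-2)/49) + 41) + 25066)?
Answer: √(11072187 + 3*√2)/21 ≈ 158.45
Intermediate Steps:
w(P, Y) = 2 + P + Y
U(s) = 1/(7 + 2*s) (U(s) = 1/(s + (2 + s + 5)) = 1/(s + (7 + s)) = 1/(7 + 2*s))
√((√(-2 + 4)*(U(-2)/49) + 41) + 25066) = √((√(-2 + 4)*(1/((7 + 2*(-2))*49)) + 41) + 25066) = √((√2*((1/49)/(7 - 4)) + 41) + 25066) = √((√2*((1/49)/3) + 41) + 25066) = √((√2*((⅓)*(1/49)) + 41) + 25066) = √((√2*(1/147) + 41) + 25066) = √((√2/147 + 41) + 25066) = √((41 + √2/147) + 25066) = √(25107 + √2/147)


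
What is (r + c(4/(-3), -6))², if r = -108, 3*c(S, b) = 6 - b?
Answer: 10816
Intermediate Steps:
c(S, b) = 2 - b/3 (c(S, b) = (6 - b)/3 = 2 - b/3)
(r + c(4/(-3), -6))² = (-108 + (2 - ⅓*(-6)))² = (-108 + (2 + 2))² = (-108 + 4)² = (-104)² = 10816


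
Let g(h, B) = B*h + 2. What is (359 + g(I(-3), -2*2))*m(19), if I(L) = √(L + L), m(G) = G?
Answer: 6859 - 76*I*√6 ≈ 6859.0 - 186.16*I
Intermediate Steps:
I(L) = √2*√L (I(L) = √(2*L) = √2*√L)
g(h, B) = 2 + B*h
(359 + g(I(-3), -2*2))*m(19) = (359 + (2 + (-2*2)*(√2*√(-3))))*19 = (359 + (2 - 4*√2*I*√3))*19 = (359 + (2 - 4*I*√6))*19 = (361 - 4*I*√6)*19 = 6859 - 76*I*√6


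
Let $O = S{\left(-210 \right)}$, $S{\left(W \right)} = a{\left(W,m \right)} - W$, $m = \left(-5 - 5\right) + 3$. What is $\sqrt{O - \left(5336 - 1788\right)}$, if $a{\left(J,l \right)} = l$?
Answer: $i \sqrt{3345} \approx 57.836 i$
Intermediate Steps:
$m = -7$ ($m = -10 + 3 = -7$)
$S{\left(W \right)} = -7 - W$
$O = 203$ ($O = -7 - -210 = -7 + 210 = 203$)
$\sqrt{O - \left(5336 - 1788\right)} = \sqrt{203 - \left(5336 - 1788\right)} = \sqrt{203 - 3548} = \sqrt{-3345} = i \sqrt{3345}$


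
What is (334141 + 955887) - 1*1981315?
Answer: -691287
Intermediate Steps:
(334141 + 955887) - 1*1981315 = 1290028 - 1981315 = -691287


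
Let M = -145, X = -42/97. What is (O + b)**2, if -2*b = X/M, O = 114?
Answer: 2570856285321/197824225 ≈ 12996.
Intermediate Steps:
X = -42/97 (X = -42*1/97 = -42/97 ≈ -0.43299)
b = -21/14065 (b = -(-21)/(97*(-145)) = -(-21)*(-1)/(97*145) = -1/2*42/14065 = -21/14065 ≈ -0.0014931)
(O + b)**2 = (114 - 21/14065)**2 = (1603389/14065)**2 = 2570856285321/197824225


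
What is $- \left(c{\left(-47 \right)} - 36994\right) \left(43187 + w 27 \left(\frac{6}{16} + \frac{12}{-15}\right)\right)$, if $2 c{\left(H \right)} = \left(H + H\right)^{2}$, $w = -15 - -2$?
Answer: $\frac{7058596184}{5} \approx 1.4117 \cdot 10^{9}$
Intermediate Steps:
$w = -13$ ($w = -15 + 2 = -13$)
$c{\left(H \right)} = 2 H^{2}$ ($c{\left(H \right)} = \frac{\left(H + H\right)^{2}}{2} = \frac{\left(2 H\right)^{2}}{2} = \frac{4 H^{2}}{2} = 2 H^{2}$)
$- \left(c{\left(-47 \right)} - 36994\right) \left(43187 + w 27 \left(\frac{6}{16} + \frac{12}{-15}\right)\right) = - \left(2 \left(-47\right)^{2} - 36994\right) \left(43187 + \left(-13\right) 27 \left(\frac{6}{16} + \frac{12}{-15}\right)\right) = - \left(2 \cdot 2209 - 36994\right) \left(43187 - 351 \left(6 \cdot \frac{1}{16} + 12 \left(- \frac{1}{15}\right)\right)\right) = - \left(4418 - 36994\right) \left(43187 - 351 \left(\frac{3}{8} - \frac{4}{5}\right)\right) = - \left(-32576\right) \left(43187 - - \frac{5967}{40}\right) = - \left(-32576\right) \left(43187 + \frac{5967}{40}\right) = - \frac{\left(-32576\right) 1733447}{40} = \left(-1\right) \left(- \frac{7058596184}{5}\right) = \frac{7058596184}{5}$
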